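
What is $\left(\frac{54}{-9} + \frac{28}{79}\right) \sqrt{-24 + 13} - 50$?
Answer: $-50 - \frac{446 i \sqrt{11}}{79} \approx -50.0 - 18.724 i$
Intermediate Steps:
$\left(\frac{54}{-9} + \frac{28}{79}\right) \sqrt{-24 + 13} - 50 = \left(54 \left(- \frac{1}{9}\right) + 28 \cdot \frac{1}{79}\right) \sqrt{-11} - 50 = \left(-6 + \frac{28}{79}\right) i \sqrt{11} - 50 = - \frac{446 i \sqrt{11}}{79} - 50 = -50 - \frac{446 i \sqrt{11}}{79}$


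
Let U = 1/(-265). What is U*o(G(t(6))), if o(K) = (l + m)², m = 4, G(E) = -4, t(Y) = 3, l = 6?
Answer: -20/53 ≈ -0.37736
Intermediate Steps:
o(K) = 100 (o(K) = (6 + 4)² = 10² = 100)
U = -1/265 ≈ -0.0037736
U*o(G(t(6))) = -1/265*100 = -20/53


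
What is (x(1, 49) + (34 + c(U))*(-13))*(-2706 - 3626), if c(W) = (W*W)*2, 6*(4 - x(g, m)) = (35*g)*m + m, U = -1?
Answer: 4799656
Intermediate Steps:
x(g, m) = 4 - m/6 - 35*g*m/6 (x(g, m) = 4 - ((35*g)*m + m)/6 = 4 - (35*g*m + m)/6 = 4 - (m + 35*g*m)/6 = 4 + (-m/6 - 35*g*m/6) = 4 - m/6 - 35*g*m/6)
c(W) = 2*W**2 (c(W) = W**2*2 = 2*W**2)
(x(1, 49) + (34 + c(U))*(-13))*(-2706 - 3626) = ((4 - 1/6*49 - 35/6*1*49) + (34 + 2*(-1)**2)*(-13))*(-2706 - 3626) = ((4 - 49/6 - 1715/6) + (34 + 2*1)*(-13))*(-6332) = (-290 + (34 + 2)*(-13))*(-6332) = (-290 + 36*(-13))*(-6332) = (-290 - 468)*(-6332) = -758*(-6332) = 4799656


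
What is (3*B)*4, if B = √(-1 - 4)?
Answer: 12*I*√5 ≈ 26.833*I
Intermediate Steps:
B = I*√5 (B = √(-5) = I*√5 ≈ 2.2361*I)
(3*B)*4 = (3*(I*√5))*4 = (3*I*√5)*4 = 12*I*√5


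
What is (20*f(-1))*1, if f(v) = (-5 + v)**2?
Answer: 720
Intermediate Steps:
(20*f(-1))*1 = (20*(-5 - 1)**2)*1 = (20*(-6)**2)*1 = (20*36)*1 = 720*1 = 720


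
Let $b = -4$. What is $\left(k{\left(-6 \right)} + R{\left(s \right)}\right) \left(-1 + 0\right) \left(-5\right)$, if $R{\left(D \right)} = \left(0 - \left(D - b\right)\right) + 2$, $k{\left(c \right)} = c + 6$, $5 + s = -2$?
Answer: $25$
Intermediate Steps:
$s = -7$ ($s = -5 - 2 = -7$)
$k{\left(c \right)} = 6 + c$
$R{\left(D \right)} = -2 - D$ ($R{\left(D \right)} = \left(0 - \left(4 + D\right)\right) + 2 = \left(-4 - D\right) + 2 = -2 - D$)
$\left(k{\left(-6 \right)} + R{\left(s \right)}\right) \left(-1 + 0\right) \left(-5\right) = \left(\left(6 - 6\right) - -5\right) \left(-1 + 0\right) \left(-5\right) = \left(0 + \left(-2 + 7\right)\right) \left(\left(-1\right) \left(-5\right)\right) = \left(0 + 5\right) 5 = 5 \cdot 5 = 25$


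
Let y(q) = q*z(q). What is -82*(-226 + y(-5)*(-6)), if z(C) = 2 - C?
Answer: 1312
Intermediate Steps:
y(q) = q*(2 - q)
-82*(-226 + y(-5)*(-6)) = -82*(-226 - 5*(2 - 1*(-5))*(-6)) = -82*(-226 - 5*(2 + 5)*(-6)) = -82*(-226 - 5*7*(-6)) = -82*(-226 - 35*(-6)) = -82*(-226 + 210) = -82*(-16) = 1312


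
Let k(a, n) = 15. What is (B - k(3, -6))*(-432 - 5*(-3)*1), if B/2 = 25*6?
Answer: -118845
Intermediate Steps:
B = 300 (B = 2*(25*6) = 2*150 = 300)
(B - k(3, -6))*(-432 - 5*(-3)*1) = (300 - 1*15)*(-432 - 5*(-3)*1) = (300 - 15)*(-432 + 15*1) = 285*(-432 + 15) = 285*(-417) = -118845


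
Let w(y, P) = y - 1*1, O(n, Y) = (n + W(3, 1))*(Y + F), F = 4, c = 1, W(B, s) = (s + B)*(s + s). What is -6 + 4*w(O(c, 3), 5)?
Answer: 242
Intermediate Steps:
W(B, s) = 2*s*(B + s) (W(B, s) = (B + s)*(2*s) = 2*s*(B + s))
O(n, Y) = (4 + Y)*(8 + n) (O(n, Y) = (n + 2*1*(3 + 1))*(Y + 4) = (n + 2*1*4)*(4 + Y) = (n + 8)*(4 + Y) = (8 + n)*(4 + Y) = (4 + Y)*(8 + n))
w(y, P) = -1 + y (w(y, P) = y - 1 = -1 + y)
-6 + 4*w(O(c, 3), 5) = -6 + 4*(-1 + (32 + 4*1 + 8*3 + 3*1)) = -6 + 4*(-1 + (32 + 4 + 24 + 3)) = -6 + 4*(-1 + 63) = -6 + 4*62 = -6 + 248 = 242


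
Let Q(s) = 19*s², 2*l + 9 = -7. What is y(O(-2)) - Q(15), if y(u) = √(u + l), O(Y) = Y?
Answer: -4275 + I*√10 ≈ -4275.0 + 3.1623*I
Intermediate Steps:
l = -8 (l = -9/2 + (½)*(-7) = -9/2 - 7/2 = -8)
y(u) = √(-8 + u) (y(u) = √(u - 8) = √(-8 + u))
y(O(-2)) - Q(15) = √(-8 - 2) - 19*15² = √(-10) - 19*225 = I*√10 - 1*4275 = I*√10 - 4275 = -4275 + I*√10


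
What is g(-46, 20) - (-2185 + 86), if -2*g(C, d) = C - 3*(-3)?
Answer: 4235/2 ≈ 2117.5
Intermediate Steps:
g(C, d) = -9/2 - C/2 (g(C, d) = -(C - 3*(-3))/2 = -(C + 9)/2 = -(9 + C)/2 = -9/2 - C/2)
g(-46, 20) - (-2185 + 86) = (-9/2 - ½*(-46)) - (-2185 + 86) = (-9/2 + 23) - 1*(-2099) = 37/2 + 2099 = 4235/2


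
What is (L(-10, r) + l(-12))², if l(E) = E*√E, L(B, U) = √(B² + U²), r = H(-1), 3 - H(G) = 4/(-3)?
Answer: -14483/9 - 16*I*√3207 ≈ -1609.2 - 906.09*I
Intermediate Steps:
H(G) = 13/3 (H(G) = 3 - 4/(-3) = 3 - 4*(-1)/3 = 3 - 1*(-4/3) = 3 + 4/3 = 13/3)
r = 13/3 ≈ 4.3333
l(E) = E^(3/2)
(L(-10, r) + l(-12))² = (√((-10)² + (13/3)²) + (-12)^(3/2))² = (√(100 + 169/9) - 24*I*√3)² = (√(1069/9) - 24*I*√3)² = (√1069/3 - 24*I*√3)²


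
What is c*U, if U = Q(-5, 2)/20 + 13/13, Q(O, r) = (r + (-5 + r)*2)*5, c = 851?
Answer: 0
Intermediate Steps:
Q(O, r) = -50 + 15*r (Q(O, r) = (r + (-10 + 2*r))*5 = (-10 + 3*r)*5 = -50 + 15*r)
U = 0 (U = (-50 + 15*2)/20 + 13/13 = (-50 + 30)*(1/20) + 13*(1/13) = -20*1/20 + 1 = -1 + 1 = 0)
c*U = 851*0 = 0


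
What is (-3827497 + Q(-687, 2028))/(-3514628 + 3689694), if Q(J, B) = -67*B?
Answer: -3963373/175066 ≈ -22.639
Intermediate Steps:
(-3827497 + Q(-687, 2028))/(-3514628 + 3689694) = (-3827497 - 67*2028)/(-3514628 + 3689694) = (-3827497 - 135876)/175066 = -3963373*1/175066 = -3963373/175066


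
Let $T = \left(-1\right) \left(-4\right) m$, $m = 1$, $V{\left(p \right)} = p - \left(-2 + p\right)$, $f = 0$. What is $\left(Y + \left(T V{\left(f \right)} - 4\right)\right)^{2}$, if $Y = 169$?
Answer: $29929$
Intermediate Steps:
$V{\left(p \right)} = 2$
$T = 4$ ($T = \left(-1\right) \left(-4\right) 1 = 4 \cdot 1 = 4$)
$\left(Y + \left(T V{\left(f \right)} - 4\right)\right)^{2} = \left(169 + \left(4 \cdot 2 - 4\right)\right)^{2} = \left(169 + \left(8 - 4\right)\right)^{2} = \left(169 + 4\right)^{2} = 173^{2} = 29929$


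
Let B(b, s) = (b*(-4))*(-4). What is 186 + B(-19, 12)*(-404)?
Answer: 123002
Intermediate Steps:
B(b, s) = 16*b (B(b, s) = -4*b*(-4) = 16*b)
186 + B(-19, 12)*(-404) = 186 + (16*(-19))*(-404) = 186 - 304*(-404) = 186 + 122816 = 123002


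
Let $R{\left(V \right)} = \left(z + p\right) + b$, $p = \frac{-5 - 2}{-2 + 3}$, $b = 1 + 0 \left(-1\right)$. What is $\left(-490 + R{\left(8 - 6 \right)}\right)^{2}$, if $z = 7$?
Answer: $239121$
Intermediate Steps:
$b = 1$ ($b = 1 + 0 = 1$)
$p = -7$ ($p = - \frac{7}{1} = \left(-7\right) 1 = -7$)
$R{\left(V \right)} = 1$ ($R{\left(V \right)} = \left(7 - 7\right) + 1 = 0 + 1 = 1$)
$\left(-490 + R{\left(8 - 6 \right)}\right)^{2} = \left(-490 + 1\right)^{2} = \left(-489\right)^{2} = 239121$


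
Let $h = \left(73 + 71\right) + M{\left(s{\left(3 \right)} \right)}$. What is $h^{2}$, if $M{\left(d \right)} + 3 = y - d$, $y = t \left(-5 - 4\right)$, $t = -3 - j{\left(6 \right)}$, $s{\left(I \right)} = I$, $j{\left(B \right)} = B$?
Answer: $47961$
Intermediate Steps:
$t = -9$ ($t = -3 - 6 = -9$)
$y = 81$ ($y = - 9 \left(-5 - 4\right) = \left(-9\right) \left(-9\right) = 81$)
$M{\left(d \right)} = 78 - d$ ($M{\left(d \right)} = -3 - \left(-81 + d\right) = 78 - d$)
$h = 219$ ($h = \left(73 + 71\right) + \left(78 - 3\right) = 144 + \left(78 - 3\right) = 144 + 75 = 219$)
$h^{2} = 219^{2} = 47961$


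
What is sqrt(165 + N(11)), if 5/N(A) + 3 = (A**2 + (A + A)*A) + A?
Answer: 2*sqrt(5678155)/371 ≈ 12.846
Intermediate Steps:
N(A) = 5/(-3 + A + 3*A**2) (N(A) = 5/(-3 + ((A**2 + (A + A)*A) + A)) = 5/(-3 + ((A**2 + (2*A)*A) + A)) = 5/(-3 + ((A**2 + 2*A**2) + A)) = 5/(-3 + (3*A**2 + A)) = 5/(-3 + (A + 3*A**2)) = 5/(-3 + A + 3*A**2))
sqrt(165 + N(11)) = sqrt(165 + 5/(-3 + 11 + 3*11**2)) = sqrt(165 + 5/(-3 + 11 + 3*121)) = sqrt(165 + 5/(-3 + 11 + 363)) = sqrt(165 + 5/371) = sqrt(61220/371) = 2*sqrt(5678155)/371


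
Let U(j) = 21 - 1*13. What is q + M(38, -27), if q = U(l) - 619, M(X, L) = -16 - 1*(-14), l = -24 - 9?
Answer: -613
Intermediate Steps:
l = -33
U(j) = 8 (U(j) = 21 - 13 = 8)
M(X, L) = -2 (M(X, L) = -16 + 14 = -2)
q = -611 (q = 8 - 619 = -611)
q + M(38, -27) = -611 - 2 = -613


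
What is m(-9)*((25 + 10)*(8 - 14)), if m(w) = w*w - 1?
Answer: -16800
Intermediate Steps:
m(w) = -1 + w² (m(w) = w² - 1 = -1 + w²)
m(-9)*((25 + 10)*(8 - 14)) = (-1 + (-9)²)*((25 + 10)*(8 - 14)) = (-1 + 81)*(35*(-6)) = 80*(-210) = -16800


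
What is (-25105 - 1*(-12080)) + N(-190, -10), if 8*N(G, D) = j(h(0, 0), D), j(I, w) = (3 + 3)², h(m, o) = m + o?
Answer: -26041/2 ≈ -13021.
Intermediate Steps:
j(I, w) = 36 (j(I, w) = 6² = 36)
N(G, D) = 9/2 (N(G, D) = (⅛)*36 = 9/2)
(-25105 - 1*(-12080)) + N(-190, -10) = (-25105 - 1*(-12080)) + 9/2 = (-25105 + 12080) + 9/2 = -13025 + 9/2 = -26041/2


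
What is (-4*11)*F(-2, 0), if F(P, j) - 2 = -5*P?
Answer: -528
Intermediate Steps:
F(P, j) = 2 - 5*P
(-4*11)*F(-2, 0) = (-4*11)*(2 - 5*(-2)) = -44*(2 + 10) = -44*12 = -528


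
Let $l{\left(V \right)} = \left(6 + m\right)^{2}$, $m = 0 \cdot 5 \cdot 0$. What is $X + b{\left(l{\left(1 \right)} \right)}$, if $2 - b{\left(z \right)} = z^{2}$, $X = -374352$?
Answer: $-375646$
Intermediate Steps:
$m = 0$ ($m = 0 \cdot 0 = 0$)
$l{\left(V \right)} = 36$ ($l{\left(V \right)} = \left(6 + 0\right)^{2} = 6^{2} = 36$)
$b{\left(z \right)} = 2 - z^{2}$
$X + b{\left(l{\left(1 \right)} \right)} = -374352 + \left(2 - 36^{2}\right) = -374352 + \left(2 - 1296\right) = -374352 - 1294 = -375646$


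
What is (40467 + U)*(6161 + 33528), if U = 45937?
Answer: 3429288356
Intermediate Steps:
(40467 + U)*(6161 + 33528) = (40467 + 45937)*(6161 + 33528) = 86404*39689 = 3429288356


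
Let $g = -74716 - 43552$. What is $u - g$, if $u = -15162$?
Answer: $103106$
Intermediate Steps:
$g = -118268$
$u - g = -15162 - -118268 = -15162 + 118268 = 103106$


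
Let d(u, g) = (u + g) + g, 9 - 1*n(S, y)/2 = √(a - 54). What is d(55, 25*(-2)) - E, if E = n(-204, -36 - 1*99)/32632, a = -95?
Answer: -734229/16316 + I*√149/16316 ≈ -45.001 + 0.00074813*I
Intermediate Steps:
n(S, y) = 18 - 2*I*√149 (n(S, y) = 18 - 2*√(-95 - 54) = 18 - 2*I*√149)
d(u, g) = u + 2*g (d(u, g) = (g + u) + g = u + 2*g)
E = 9/16316 - I*√149/16316 (E = (18 - 2*I*√149)/32632 = (18 - 2*I*√149)*(1/32632) = 9/16316 - I*√149/16316 ≈ 0.00055161 - 0.00074813*I)
d(55, 25*(-2)) - E = (55 + 2*(25*(-2))) - (9/16316 - I*√149/16316) = (55 + 2*(-50)) + (-9/16316 + I*√149/16316) = (55 - 100) + (-9/16316 + I*√149/16316) = -45 + (-9/16316 + I*√149/16316) = -734229/16316 + I*√149/16316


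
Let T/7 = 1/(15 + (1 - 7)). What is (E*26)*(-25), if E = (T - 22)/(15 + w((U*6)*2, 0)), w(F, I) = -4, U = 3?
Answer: 124150/99 ≈ 1254.0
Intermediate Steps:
T = 7/9 (T = 7/(15 + (1 - 7)) = 7/(15 - 6) = 7/9 ≈ 0.77778)
E = -191/99 (E = (7/9 - 22)/(15 - 4) = -191/9/11 = -191/9*1/11 = -191/99 ≈ -1.9293)
(E*26)*(-25) = -191/99*26*(-25) = -4966/99*(-25) = 124150/99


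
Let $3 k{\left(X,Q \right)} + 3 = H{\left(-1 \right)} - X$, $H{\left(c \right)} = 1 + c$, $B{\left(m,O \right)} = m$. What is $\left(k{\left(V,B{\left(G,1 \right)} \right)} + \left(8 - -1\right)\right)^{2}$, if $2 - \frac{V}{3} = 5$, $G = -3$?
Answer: $121$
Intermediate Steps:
$V = -9$ ($V = 6 - 15 = -9$)
$k{\left(X,Q \right)} = -1 - \frac{X}{3}$ ($k{\left(X,Q \right)} = -1 + \frac{\left(1 - 1\right) - X}{3} = -1 + \frac{0 - X}{3} = -1 + \frac{\left(-1\right) X}{3} = -1 - \frac{X}{3}$)
$\left(k{\left(V,B{\left(G,1 \right)} \right)} + \left(8 - -1\right)\right)^{2} = \left(\left(-1 - -3\right) + \left(8 - -1\right)\right)^{2} = \left(\left(-1 + 3\right) + \left(8 + 1\right)\right)^{2} = \left(2 + 9\right)^{2} = 11^{2} = 121$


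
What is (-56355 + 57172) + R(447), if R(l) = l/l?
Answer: 818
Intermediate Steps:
R(l) = 1
(-56355 + 57172) + R(447) = (-56355 + 57172) + 1 = 817 + 1 = 818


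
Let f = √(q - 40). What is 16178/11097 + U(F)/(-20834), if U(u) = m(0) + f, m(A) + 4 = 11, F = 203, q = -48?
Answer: 336974773/231194898 - I*√22/10417 ≈ 1.4575 - 0.00045027*I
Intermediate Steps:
m(A) = 7 (m(A) = -4 + 11 = 7)
f = 2*I*√22 (f = √(-48 - 40) = √(-88) = 2*I*√22 ≈ 9.3808*I)
U(u) = 7 + 2*I*√22
16178/11097 + U(F)/(-20834) = 16178/11097 + (7 + 2*I*√22)/(-20834) = 16178*(1/11097) + (7 + 2*I*√22)*(-1/20834) = 16178/11097 + (-7/20834 - I*√22/10417) = 336974773/231194898 - I*√22/10417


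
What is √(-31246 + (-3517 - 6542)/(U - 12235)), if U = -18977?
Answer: I*√325080031/102 ≈ 176.76*I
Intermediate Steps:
√(-31246 + (-3517 - 6542)/(U - 12235)) = √(-31246 + (-3517 - 6542)/(-18977 - 12235)) = √(-31246 - 10059/(-31212)) = √(-31246 - 10059*(-1/31212)) = √(-31246 + 3353/10404) = √(-325080031/10404) = I*√325080031/102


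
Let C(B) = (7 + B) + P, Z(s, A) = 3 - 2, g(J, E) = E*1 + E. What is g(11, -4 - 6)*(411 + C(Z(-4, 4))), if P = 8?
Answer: -8540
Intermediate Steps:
g(J, E) = 2*E (g(J, E) = E + E = 2*E)
Z(s, A) = 1
C(B) = 15 + B (C(B) = (7 + B) + 8 = 15 + B)
g(11, -4 - 6)*(411 + C(Z(-4, 4))) = (2*(-4 - 6))*(411 + (15 + 1)) = (2*(-10))*(411 + 16) = -20*427 = -8540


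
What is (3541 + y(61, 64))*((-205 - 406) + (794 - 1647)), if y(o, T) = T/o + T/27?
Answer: -46701272/9 ≈ -5.1890e+6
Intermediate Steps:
y(o, T) = T/27 + T/o (y(o, T) = T/o + T*(1/27) = T/o + T/27 = T/27 + T/o)
(3541 + y(61, 64))*((-205 - 406) + (794 - 1647)) = (3541 + ((1/27)*64 + 64/61))*((-205 - 406) + (794 - 1647)) = (3541 + (64/27 + 64*(1/61)))*(-611 - 853) = (3541 + (64/27 + 64/61))*(-1464) = (3541 + 5632/1647)*(-1464) = (5837659/1647)*(-1464) = -46701272/9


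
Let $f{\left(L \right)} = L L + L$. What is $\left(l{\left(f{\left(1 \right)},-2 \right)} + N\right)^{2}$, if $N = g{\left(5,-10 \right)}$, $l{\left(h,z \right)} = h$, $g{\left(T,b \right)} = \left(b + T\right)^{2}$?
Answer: $729$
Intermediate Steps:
$g{\left(T,b \right)} = \left(T + b\right)^{2}$
$f{\left(L \right)} = L + L^{2}$ ($f{\left(L \right)} = L^{2} + L = L + L^{2}$)
$N = 25$ ($N = \left(5 - 10\right)^{2} = \left(-5\right)^{2} = 25$)
$\left(l{\left(f{\left(1 \right)},-2 \right)} + N\right)^{2} = \left(1 \left(1 + 1\right) + 25\right)^{2} = \left(1 \cdot 2 + 25\right)^{2} = \left(2 + 25\right)^{2} = 27^{2} = 729$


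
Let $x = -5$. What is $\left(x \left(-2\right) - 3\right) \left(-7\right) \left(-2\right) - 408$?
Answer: $-310$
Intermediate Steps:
$\left(x \left(-2\right) - 3\right) \left(-7\right) \left(-2\right) - 408 = \left(\left(-5\right) \left(-2\right) - 3\right) \left(-7\right) \left(-2\right) - 408 = \left(10 - 3\right) \left(-7\right) \left(-2\right) - 408 = 7 \left(-7\right) \left(-2\right) - 408 = \left(-49\right) \left(-2\right) - 408 = 98 - 408 = -310$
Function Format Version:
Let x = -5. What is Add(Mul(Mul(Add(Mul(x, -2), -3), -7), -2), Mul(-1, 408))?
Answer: -310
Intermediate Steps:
Add(Mul(Mul(Add(Mul(x, -2), -3), -7), -2), Mul(-1, 408)) = Add(Mul(Mul(Add(Mul(-5, -2), -3), -7), -2), Mul(-1, 408)) = Add(Mul(Mul(Add(10, -3), -7), -2), -408) = Add(Mul(Mul(7, -7), -2), -408) = Add(Mul(-49, -2), -408) = Add(98, -408) = -310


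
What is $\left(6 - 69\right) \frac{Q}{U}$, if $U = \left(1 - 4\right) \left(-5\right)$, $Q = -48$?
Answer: $\frac{1008}{5} \approx 201.6$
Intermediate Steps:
$U = 15$ ($U = \left(-3\right) \left(-5\right) = 15$)
$\left(6 - 69\right) \frac{Q}{U} = \left(6 - 69\right) \left(- \frac{48}{15}\right) = - 63 \left(\left(-48\right) \frac{1}{15}\right) = \left(-63\right) \left(- \frac{16}{5}\right) = \frac{1008}{5}$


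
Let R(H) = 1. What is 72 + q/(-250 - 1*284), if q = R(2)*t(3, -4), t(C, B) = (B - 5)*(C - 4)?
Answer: 12813/178 ≈ 71.983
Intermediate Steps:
t(C, B) = (-5 + B)*(-4 + C)
q = 9 (q = 1*(20 - 5*3 - 4*(-4) - 4*3) = 1*(20 - 15 + 16 - 12) = 1*9 = 9)
72 + q/(-250 - 1*284) = 72 + 9/(-250 - 1*284) = 72 + 9/(-250 - 284) = 72 + 9/(-534) = 72 - 1/534*9 = 72 - 3/178 = 12813/178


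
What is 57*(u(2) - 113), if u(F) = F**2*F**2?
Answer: -5529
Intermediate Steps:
u(F) = F**4
57*(u(2) - 113) = 57*(2**4 - 113) = 57*(16 - 113) = 57*(-97) = -5529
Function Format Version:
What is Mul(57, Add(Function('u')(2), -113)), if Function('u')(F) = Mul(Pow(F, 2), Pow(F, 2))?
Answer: -5529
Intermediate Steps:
Function('u')(F) = Pow(F, 4)
Mul(57, Add(Function('u')(2), -113)) = Mul(57, Add(Pow(2, 4), -113)) = Mul(57, Add(16, -113)) = Mul(57, -97) = -5529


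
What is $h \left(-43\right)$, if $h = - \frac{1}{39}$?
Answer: $\frac{43}{39} \approx 1.1026$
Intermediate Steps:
$h = - \frac{1}{39}$ ($h = \left(-1\right) \frac{1}{39} = - \frac{1}{39} \approx -0.025641$)
$h \left(-43\right) = \left(- \frac{1}{39}\right) \left(-43\right) = \frac{43}{39}$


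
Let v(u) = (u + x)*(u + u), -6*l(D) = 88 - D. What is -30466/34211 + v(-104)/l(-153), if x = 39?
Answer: -2782538626/8244851 ≈ -337.49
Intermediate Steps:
l(D) = -44/3 + D/6 (l(D) = -(88 - D)/6 = -44/3 + D/6)
v(u) = 2*u*(39 + u) (v(u) = (u + 39)*(u + u) = (39 + u)*(2*u) = 2*u*(39 + u))
-30466/34211 + v(-104)/l(-153) = -30466/34211 + (2*(-104)*(39 - 104))/(-44/3 + (1/6)*(-153)) = -30466*1/34211 + (2*(-104)*(-65))/(-44/3 - 51/2) = -30466/34211 + 13520/(-241/6) = -30466/34211 + 13520*(-6/241) = -30466/34211 - 81120/241 = -2782538626/8244851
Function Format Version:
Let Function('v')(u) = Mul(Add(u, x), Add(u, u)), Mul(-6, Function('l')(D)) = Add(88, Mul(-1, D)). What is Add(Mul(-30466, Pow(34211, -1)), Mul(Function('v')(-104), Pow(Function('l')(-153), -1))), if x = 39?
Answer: Rational(-2782538626, 8244851) ≈ -337.49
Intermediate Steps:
Function('l')(D) = Add(Rational(-44, 3), Mul(Rational(1, 6), D)) (Function('l')(D) = Mul(Rational(-1, 6), Add(88, Mul(-1, D))) = Add(Rational(-44, 3), Mul(Rational(1, 6), D)))
Function('v')(u) = Mul(2, u, Add(39, u)) (Function('v')(u) = Mul(Add(u, 39), Add(u, u)) = Mul(Add(39, u), Mul(2, u)) = Mul(2, u, Add(39, u)))
Add(Mul(-30466, Pow(34211, -1)), Mul(Function('v')(-104), Pow(Function('l')(-153), -1))) = Add(Mul(-30466, Pow(34211, -1)), Mul(Mul(2, -104, Add(39, -104)), Pow(Add(Rational(-44, 3), Mul(Rational(1, 6), -153)), -1))) = Add(Mul(-30466, Rational(1, 34211)), Mul(Mul(2, -104, -65), Pow(Add(Rational(-44, 3), Rational(-51, 2)), -1))) = Add(Rational(-30466, 34211), Mul(13520, Pow(Rational(-241, 6), -1))) = Add(Rational(-30466, 34211), Mul(13520, Rational(-6, 241))) = Add(Rational(-30466, 34211), Rational(-81120, 241)) = Rational(-2782538626, 8244851)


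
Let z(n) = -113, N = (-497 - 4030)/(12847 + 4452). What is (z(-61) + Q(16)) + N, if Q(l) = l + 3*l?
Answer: -852178/17299 ≈ -49.262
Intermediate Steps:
N = -4527/17299 ≈ -0.26169
Q(l) = 4*l
(z(-61) + Q(16)) + N = (-113 + 4*16) - 4527/17299 = (-113 + 64) - 4527/17299 = -49 - 4527/17299 = -852178/17299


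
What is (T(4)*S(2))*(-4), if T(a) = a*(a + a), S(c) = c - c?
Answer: 0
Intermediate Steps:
S(c) = 0
T(a) = 2*a² (T(a) = a*(2*a) = 2*a²)
(T(4)*S(2))*(-4) = ((2*4²)*0)*(-4) = ((2*16)*0)*(-4) = (32*0)*(-4) = 0*(-4) = 0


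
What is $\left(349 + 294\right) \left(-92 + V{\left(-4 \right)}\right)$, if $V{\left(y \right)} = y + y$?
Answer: $-64300$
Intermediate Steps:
$V{\left(y \right)} = 2 y$
$\left(349 + 294\right) \left(-92 + V{\left(-4 \right)}\right) = \left(349 + 294\right) \left(-92 + 2 \left(-4\right)\right) = 643 \left(-92 - 8\right) = 643 \left(-100\right) = -64300$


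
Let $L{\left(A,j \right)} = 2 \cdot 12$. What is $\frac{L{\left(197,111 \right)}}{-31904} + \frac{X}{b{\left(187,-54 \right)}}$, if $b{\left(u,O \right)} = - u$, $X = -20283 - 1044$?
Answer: $\frac{85051515}{745756} \approx 114.05$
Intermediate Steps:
$L{\left(A,j \right)} = 24$
$X = -21327$
$\frac{L{\left(197,111 \right)}}{-31904} + \frac{X}{b{\left(187,-54 \right)}} = \frac{24}{-31904} - \frac{21327}{\left(-1\right) 187} = 24 \left(- \frac{1}{31904}\right) - \frac{21327}{-187} = - \frac{3}{3988} - - \frac{21327}{187} = - \frac{3}{3988} + \frac{21327}{187} = \frac{85051515}{745756}$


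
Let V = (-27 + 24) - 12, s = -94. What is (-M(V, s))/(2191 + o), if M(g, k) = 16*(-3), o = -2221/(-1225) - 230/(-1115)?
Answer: 2185400/99846343 ≈ 0.021888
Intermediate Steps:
o = 551633/273175 (o = -2221*(-1/1225) - 230*(-1/1115) = 2221/1225 + 46/223 = 551633/273175 ≈ 2.0193)
V = -15 (V = -3 - 12 = -15)
M(g, k) = -48
(-M(V, s))/(2191 + o) = (-1*(-48))/(2191 + 551633/273175) = 48/(599078058/273175) = 48*(273175/599078058) = 2185400/99846343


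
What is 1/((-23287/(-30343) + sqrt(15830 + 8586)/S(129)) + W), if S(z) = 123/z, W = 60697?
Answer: 46970747256886357/2850998711828503581634 - 1623189955187*sqrt(1526)/1425499355914251790817 ≈ 1.6431e-5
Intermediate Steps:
1/((-23287/(-30343) + sqrt(15830 + 8586)/S(129)) + W) = 1/((-23287/(-30343) + sqrt(15830 + 8586)/((123/129))) + 60697) = 1/((-23287*(-1/30343) + sqrt(24416)/((123*(1/129)))) + 60697) = 1/((23287/30343 + (4*sqrt(1526))/(41/43)) + 60697) = 1/((23287/30343 + (4*sqrt(1526))*(43/41)) + 60697) = 1/((23287/30343 + 172*sqrt(1526)/41) + 60697) = 1/(1841752358/30343 + 172*sqrt(1526)/41)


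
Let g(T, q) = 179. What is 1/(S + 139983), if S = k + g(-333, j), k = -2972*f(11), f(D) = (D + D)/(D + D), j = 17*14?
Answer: 1/137190 ≈ 7.2892e-6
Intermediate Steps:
j = 238
f(D) = 1 (f(D) = (2*D)/((2*D)) = (2*D)*(1/(2*D)) = 1)
k = -2972 (k = -2972*1 = -2972)
S = -2793 (S = -2972 + 179 = -2793)
1/(S + 139983) = 1/(-2793 + 139983) = 1/137190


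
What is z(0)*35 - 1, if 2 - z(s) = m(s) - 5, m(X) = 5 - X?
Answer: 69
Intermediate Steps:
z(s) = 2 + s (z(s) = 2 - ((5 - s) - 5) = 2 - (-1)*s = 2 + s)
z(0)*35 - 1 = (2 + 0)*35 - 1 = 2*35 - 1 = 70 - 1 = 69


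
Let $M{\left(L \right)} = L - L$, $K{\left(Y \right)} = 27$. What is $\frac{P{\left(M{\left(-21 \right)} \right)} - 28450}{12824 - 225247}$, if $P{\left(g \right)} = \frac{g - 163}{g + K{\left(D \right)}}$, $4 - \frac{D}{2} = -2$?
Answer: $\frac{768313}{5735421} \approx 0.13396$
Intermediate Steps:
$D = 12$ ($D = 8 - -4 = 8 + 4 = 12$)
$M{\left(L \right)} = 0$
$P{\left(g \right)} = \frac{-163 + g}{27 + g}$ ($P{\left(g \right)} = \frac{g - 163}{g + 27} = \frac{-163 + g}{27 + g}$)
$\frac{P{\left(M{\left(-21 \right)} \right)} - 28450}{12824 - 225247} = \frac{\frac{-163 + 0}{27 + 0} - 28450}{12824 - 225247} = \frac{\frac{1}{27} \left(-163\right) + \left(-169046 + 140596\right)}{-212423} = \left(\frac{1}{27} \left(-163\right) - 28450\right) \left(- \frac{1}{212423}\right) = \left(- \frac{163}{27} - 28450\right) \left(- \frac{1}{212423}\right) = \left(- \frac{768313}{27}\right) \left(- \frac{1}{212423}\right) = \frac{768313}{5735421}$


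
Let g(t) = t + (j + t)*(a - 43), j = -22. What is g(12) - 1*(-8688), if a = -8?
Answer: 9210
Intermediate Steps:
g(t) = 1122 - 50*t (g(t) = t + (-22 + t)*(-8 - 43) = t + (-22 + t)*(-51) = t + (1122 - 51*t) = 1122 - 50*t)
g(12) - 1*(-8688) = (1122 - 50*12) - 1*(-8688) = (1122 - 600) + 8688 = 522 + 8688 = 9210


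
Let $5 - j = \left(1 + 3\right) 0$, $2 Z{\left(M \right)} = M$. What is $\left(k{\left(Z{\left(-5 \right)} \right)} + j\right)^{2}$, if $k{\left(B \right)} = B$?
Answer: $\frac{25}{4} \approx 6.25$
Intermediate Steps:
$Z{\left(M \right)} = \frac{M}{2}$
$j = 5$ ($j = 5 - \left(1 + 3\right) 0 = 5 - 4 \cdot 0 = 5 - 0 = 5 + 0 = 5$)
$\left(k{\left(Z{\left(-5 \right)} \right)} + j\right)^{2} = \left(\frac{1}{2} \left(-5\right) + 5\right)^{2} = \left(- \frac{5}{2} + 5\right)^{2} = \left(\frac{5}{2}\right)^{2} = \frac{25}{4}$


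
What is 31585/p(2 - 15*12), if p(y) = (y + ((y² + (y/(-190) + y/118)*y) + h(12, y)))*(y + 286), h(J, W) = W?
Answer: 177033925/19025685216 ≈ 0.0093050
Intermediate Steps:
p(y) = (286 + y)*(2*y + 5623*y²/5605) (p(y) = (y + ((y² + (y/(-190) + y/118)*y) + y))*(y + 286) = (y + ((y² + (y*(-1/190) + y*(1/118))*y) + y))*(286 + y) = (y + ((y² + (-y/190 + y/118)*y) + y))*(286 + y) = (y + ((y² + (18*y/5605)*y) + y))*(286 + y) = (y + ((y² + 18*y²/5605) + y))*(286 + y) = (y + (5623*y²/5605 + y))*(286 + y) = (y + (y + 5623*y²/5605))*(286 + y) = (2*y + 5623*y²/5605)*(286 + y) = (286 + y)*(2*y + 5623*y²/5605))
31585/p(2 - 15*12) = 31585/(((2 - 15*12)*(3206060 + 5623*(2 - 15*12)² + 1619388*(2 - 15*12))/5605)) = 31585/(((2 - 180)*(3206060 + 5623*(2 - 180)² + 1619388*(2 - 180))/5605)) = 31585/(((1/5605)*(-178)*(3206060 + 5623*(-178)² + 1619388*(-178)))) = 31585/(((1/5605)*(-178)*(3206060 + 5623*31684 - 288251064))) = 31585/(((1/5605)*(-178)*(3206060 + 178159132 - 288251064))) = 31585/(((1/5605)*(-178)*(-106885872))) = 31585/(19025685216/5605) = 31585*(5605/19025685216) = 177033925/19025685216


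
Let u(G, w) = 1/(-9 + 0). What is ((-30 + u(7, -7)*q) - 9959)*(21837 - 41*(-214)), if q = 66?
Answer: -917993279/3 ≈ -3.0600e+8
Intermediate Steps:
u(G, w) = -⅑ (u(G, w) = 1/(-9) = -⅑)
((-30 + u(7, -7)*q) - 9959)*(21837 - 41*(-214)) = ((-30 - ⅑*66) - 9959)*(21837 - 41*(-214)) = ((-30 - 22/3) - 9959)*(21837 + 8774) = (-112/3 - 9959)*30611 = -29989/3*30611 = -917993279/3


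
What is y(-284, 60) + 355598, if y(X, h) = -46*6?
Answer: 355322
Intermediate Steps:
y(X, h) = -276
y(-284, 60) + 355598 = -276 + 355598 = 355322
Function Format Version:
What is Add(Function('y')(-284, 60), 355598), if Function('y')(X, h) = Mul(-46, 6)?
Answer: 355322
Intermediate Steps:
Function('y')(X, h) = -276
Add(Function('y')(-284, 60), 355598) = Add(-276, 355598) = 355322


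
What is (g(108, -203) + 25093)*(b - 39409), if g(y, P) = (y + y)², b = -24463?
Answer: -4582752128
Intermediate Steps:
g(y, P) = 4*y² (g(y, P) = (2*y)² = 4*y²)
(g(108, -203) + 25093)*(b - 39409) = (4*108² + 25093)*(-24463 - 39409) = (4*11664 + 25093)*(-63872) = (46656 + 25093)*(-63872) = 71749*(-63872) = -4582752128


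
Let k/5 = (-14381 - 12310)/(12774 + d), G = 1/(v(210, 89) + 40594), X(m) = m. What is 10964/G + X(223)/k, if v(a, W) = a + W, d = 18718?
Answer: 59834655930944/133455 ≈ 4.4835e+8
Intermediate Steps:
v(a, W) = W + a
G = 1/40893 (G = 1/((89 + 210) + 40594) = 1/(299 + 40594) = 1/40893 ≈ 2.4454e-5)
k = -133455/31492 (k = 5*((-14381 - 12310)/(12774 + 18718)) = 5*(-26691/31492) = -133455/31492 ≈ -4.2377)
10964/G + X(223)/k = 10964/(1/40893) + 223/(-133455/31492) = 10964*40893 + 223*(-31492/133455) = 448350852 - 7022716/133455 = 59834655930944/133455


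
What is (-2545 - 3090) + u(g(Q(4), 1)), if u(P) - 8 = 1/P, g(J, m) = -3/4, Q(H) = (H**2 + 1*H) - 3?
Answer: -16885/3 ≈ -5628.3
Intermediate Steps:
Q(H) = -3 + H + H**2 (Q(H) = (H**2 + H) - 3 = (H + H**2) - 3 = -3 + H + H**2)
g(J, m) = -3/4 (g(J, m) = -3*1/4 = -3/4)
u(P) = 8 + 1/P
(-2545 - 3090) + u(g(Q(4), 1)) = (-2545 - 3090) + (8 + 1/(-3/4)) = -5635 + (8 - 4/3) = -5635 + 20/3 = -16885/3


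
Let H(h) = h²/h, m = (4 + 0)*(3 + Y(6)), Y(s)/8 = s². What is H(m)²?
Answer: 1354896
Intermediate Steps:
Y(s) = 8*s²
m = 1164 (m = (4 + 0)*(3 + 8*6²) = 4*(3 + 8*36) = 4*(3 + 288) = 4*291 = 1164)
H(h) = h
H(m)² = 1164² = 1354896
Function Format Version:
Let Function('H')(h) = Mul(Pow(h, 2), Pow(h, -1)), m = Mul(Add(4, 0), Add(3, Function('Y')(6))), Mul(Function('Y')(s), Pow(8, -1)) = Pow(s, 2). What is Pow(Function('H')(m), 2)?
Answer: 1354896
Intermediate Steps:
Function('Y')(s) = Mul(8, Pow(s, 2))
m = 1164 (m = Mul(Add(4, 0), Add(3, Mul(8, Pow(6, 2)))) = Mul(4, Add(3, Mul(8, 36))) = Mul(4, Add(3, 288)) = Mul(4, 291) = 1164)
Function('H')(h) = h
Pow(Function('H')(m), 2) = Pow(1164, 2) = 1354896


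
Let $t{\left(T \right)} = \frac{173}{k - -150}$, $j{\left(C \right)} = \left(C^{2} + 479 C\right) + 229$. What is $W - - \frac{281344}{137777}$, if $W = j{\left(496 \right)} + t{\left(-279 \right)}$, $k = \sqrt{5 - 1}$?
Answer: $\frac{10132463835925}{20942104} \approx 4.8383 \cdot 10^{5}$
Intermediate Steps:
$k = 2$ ($k = \sqrt{4} = 2$)
$j{\left(C \right)} = 229 + C^{2} + 479 C$
$t{\left(T \right)} = \frac{173}{152}$ ($t{\left(T \right)} = \frac{173}{2 - -150} = \frac{173}{2 + 150} = \frac{173}{152}$)
$W = \frac{73542181}{152}$ ($W = \left(229 + 496^{2} + 479 \cdot 496\right) + \frac{173}{152} = \left(229 + 246016 + 237584\right) + \frac{173}{152} = 483829 + \frac{173}{152} = \frac{73542181}{152} \approx 4.8383 \cdot 10^{5}$)
$W - - \frac{281344}{137777} = \frac{73542181}{152} - - \frac{281344}{137777} = \frac{73542181}{152} + \frac{281344}{137777} = \frac{10132463835925}{20942104}$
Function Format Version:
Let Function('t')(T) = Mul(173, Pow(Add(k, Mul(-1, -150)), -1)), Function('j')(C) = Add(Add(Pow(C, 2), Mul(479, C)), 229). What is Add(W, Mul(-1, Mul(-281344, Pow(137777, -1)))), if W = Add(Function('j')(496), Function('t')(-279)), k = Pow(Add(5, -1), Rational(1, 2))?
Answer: Rational(10132463835925, 20942104) ≈ 4.8383e+5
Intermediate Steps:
k = 2 (k = Pow(4, Rational(1, 2)) = 2)
Function('j')(C) = Add(229, Pow(C, 2), Mul(479, C))
Function('t')(T) = Rational(173, 152) (Function('t')(T) = Mul(173, Pow(Add(2, Mul(-1, -150)), -1)) = Mul(173, Pow(Add(2, 150), -1)) = Mul(173, Pow(152, -1)) = Mul(173, Rational(1, 152)) = Rational(173, 152))
W = Rational(73542181, 152) (W = Add(Add(229, Pow(496, 2), Mul(479, 496)), Rational(173, 152)) = Add(Add(229, 246016, 237584), Rational(173, 152)) = Add(483829, Rational(173, 152)) = Rational(73542181, 152) ≈ 4.8383e+5)
Add(W, Mul(-1, Mul(-281344, Pow(137777, -1)))) = Add(Rational(73542181, 152), Mul(-1, Mul(-281344, Pow(137777, -1)))) = Add(Rational(73542181, 152), Mul(-1, Mul(-281344, Rational(1, 137777)))) = Add(Rational(73542181, 152), Mul(-1, Rational(-281344, 137777))) = Add(Rational(73542181, 152), Rational(281344, 137777)) = Rational(10132463835925, 20942104)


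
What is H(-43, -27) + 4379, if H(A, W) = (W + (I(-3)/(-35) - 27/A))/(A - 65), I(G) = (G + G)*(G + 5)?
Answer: 118633639/27090 ≈ 4379.2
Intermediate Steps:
I(G) = 2*G*(5 + G) (I(G) = (2*G)*(5 + G) = 2*G*(5 + G))
H(A, W) = (12/35 + W - 27/A)/(-65 + A) (H(A, W) = (W + ((2*(-3)*(5 - 3))/(-35) - 27/A))/(A - 65) = (W + ((2*(-3)*2)*(-1/35) - 27/A))/(-65 + A) = (W + (-12*(-1/35) - 27/A))/(-65 + A) = (W + (12/35 - 27/A))/(-65 + A) = (12/35 + W - 27/A)/(-65 + A))
H(-43, -27) + 4379 = (-27 + (12/35)*(-43) - 43*(-27))/((-43)*(-65 - 43)) + 4379 = -1/43*(-27 - 516/35 + 1161)/(-108) + 4379 = -1/43*(-1/108)*39174/35 + 4379 = 6529/27090 + 4379 = 118633639/27090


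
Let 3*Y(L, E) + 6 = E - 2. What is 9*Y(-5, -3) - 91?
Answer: -124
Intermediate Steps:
Y(L, E) = -8/3 + E/3 (Y(L, E) = -2 + (E - 2)/3 = -2 + (-2 + E)/3 = -2 + (-⅔ + E/3) = -8/3 + E/3)
9*Y(-5, -3) - 91 = 9*(-8/3 + (⅓)*(-3)) - 91 = 9*(-8/3 - 1) - 91 = 9*(-11/3) - 91 = -33 - 91 = -124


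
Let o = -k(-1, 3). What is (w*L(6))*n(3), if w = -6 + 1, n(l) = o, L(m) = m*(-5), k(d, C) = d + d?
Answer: 300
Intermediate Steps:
k(d, C) = 2*d
L(m) = -5*m
o = 2 (o = -2*(-1) = -1*(-2) = 2)
n(l) = 2
w = -5
(w*L(6))*n(3) = -(-25)*6*2 = -5*(-30)*2 = 150*2 = 300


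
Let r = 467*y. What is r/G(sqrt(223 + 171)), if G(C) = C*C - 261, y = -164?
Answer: -76588/133 ≈ -575.85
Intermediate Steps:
G(C) = -261 + C**2 (G(C) = C**2 - 261 = -261 + C**2)
r = -76588 (r = 467*(-164) = -76588)
r/G(sqrt(223 + 171)) = -76588/(-261 + (sqrt(223 + 171))**2) = -76588/(-261 + (sqrt(394))**2) = -76588/(-261 + 394) = -76588/133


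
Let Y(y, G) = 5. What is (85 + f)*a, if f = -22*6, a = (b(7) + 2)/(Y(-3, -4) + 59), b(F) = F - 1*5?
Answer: -47/16 ≈ -2.9375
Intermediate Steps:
b(F) = -5 + F (b(F) = F - 5 = -5 + F)
a = 1/16 (a = ((-5 + 7) + 2)/(5 + 59) = (2 + 2)/64 = 4*(1/64) = 1/16 ≈ 0.062500)
f = -132
(85 + f)*a = (85 - 132)*(1/16) = -47*1/16 = -47/16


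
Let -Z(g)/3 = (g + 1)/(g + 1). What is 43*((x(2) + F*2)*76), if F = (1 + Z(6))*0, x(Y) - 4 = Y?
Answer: 19608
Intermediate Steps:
Z(g) = -3 (Z(g) = -3*(g + 1)/(g + 1) = -3*(1 + g)/(1 + g) = -3*1 = -3)
x(Y) = 4 + Y
F = 0 (F = (1 - 3)*0 = -2*0 = 0)
43*((x(2) + F*2)*76) = 43*(((4 + 2) + 0*2)*76) = 43*((6 + 0)*76) = 43*(6*76) = 43*456 = 19608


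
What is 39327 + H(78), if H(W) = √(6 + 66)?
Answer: 39327 + 6*√2 ≈ 39336.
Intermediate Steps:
H(W) = 6*√2 (H(W) = √72 = 6*√2)
39327 + H(78) = 39327 + 6*√2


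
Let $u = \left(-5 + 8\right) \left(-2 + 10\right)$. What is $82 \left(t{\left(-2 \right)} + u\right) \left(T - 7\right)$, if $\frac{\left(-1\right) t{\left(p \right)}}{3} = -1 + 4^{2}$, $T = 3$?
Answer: $6888$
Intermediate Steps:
$u = 24$ ($u = 3 \cdot 8 = 24$)
$t{\left(p \right)} = -45$ ($t{\left(p \right)} = - 3 \left(-1 + 4^{2}\right) = - 3 \left(-1 + 16\right) = \left(-3\right) 15 = -45$)
$82 \left(t{\left(-2 \right)} + u\right) \left(T - 7\right) = 82 \left(-45 + 24\right) \left(3 - 7\right) = 82 \left(\left(-21\right) \left(-4\right)\right) = 82 \cdot 84 = 6888$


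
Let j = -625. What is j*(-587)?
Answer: 366875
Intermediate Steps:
j*(-587) = -625*(-587) = 366875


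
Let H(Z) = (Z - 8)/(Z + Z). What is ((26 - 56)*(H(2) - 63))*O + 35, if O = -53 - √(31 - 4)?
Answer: -102520 - 5805*√3 ≈ -1.1257e+5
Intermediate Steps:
H(Z) = (-8 + Z)/(2*Z) (H(Z) = (-8 + Z)/((2*Z)) = (-8 + Z)*(1/(2*Z)) = (-8 + Z)/(2*Z))
O = -53 - 3*√3 (O = -53 - √27 = -53 - 3*√3 ≈ -58.196)
((26 - 56)*(H(2) - 63))*O + 35 = ((26 - 56)*((½)*(-8 + 2)/2 - 63))*(-53 - 3*√3) + 35 = (-30*((½)*(½)*(-6) - 63))*(-53 - 3*√3) + 35 = (-30*(-3/2 - 63))*(-53 - 3*√3) + 35 = (-30*(-129/2))*(-53 - 3*√3) + 35 = 1935*(-53 - 3*√3) + 35 = (-102555 - 5805*√3) + 35 = -102520 - 5805*√3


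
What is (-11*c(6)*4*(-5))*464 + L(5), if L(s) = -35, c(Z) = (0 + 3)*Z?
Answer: 1837405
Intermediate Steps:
c(Z) = 3*Z
(-11*c(6)*4*(-5))*464 + L(5) = (-11*3*6*4*(-5))*464 - 35 = (-198*4*(-5))*464 - 35 = (-11*72*(-5))*464 - 35 = -792*(-5)*464 - 35 = 3960*464 - 35 = 1837440 - 35 = 1837405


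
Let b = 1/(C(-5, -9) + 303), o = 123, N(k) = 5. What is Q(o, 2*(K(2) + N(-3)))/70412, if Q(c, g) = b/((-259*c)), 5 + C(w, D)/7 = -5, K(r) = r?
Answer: -1/522645814572 ≈ -1.9133e-12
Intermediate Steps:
C(w, D) = -70 (C(w, D) = -35 + 7*(-5) = -35 - 35 = -70)
b = 1/233 (b = 1/(-70 + 303) = 1/233 ≈ 0.0042918)
Q(c, g) = -1/(60347*c) (Q(c, g) = 1/(233*((-259*c))) = (-1/(259*c))/233 = -1/(60347*c))
Q(o, 2*(K(2) + N(-3)))/70412 = -1/60347/123/70412 = -1/60347*1/123*(1/70412) = -1/7422681*1/70412 = -1/522645814572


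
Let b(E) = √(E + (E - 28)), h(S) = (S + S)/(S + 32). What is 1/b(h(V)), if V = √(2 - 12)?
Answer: √2/(4*√((-112 - 3*I*√10)/(32 + I*√10))) ≈ 0.0013236 - 0.1891*I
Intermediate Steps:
V = I*√10 (V = √(-10) = I*√10 ≈ 3.1623*I)
h(S) = 2*S/(32 + S) (h(S) = (2*S)/(32 + S) = 2*S/(32 + S))
b(E) = √(-28 + 2*E) (b(E) = √(E + (-28 + E)) = √(-28 + 2*E))
1/b(h(V)) = 1/(√(-28 + 2*(2*(I*√10)/(32 + I*√10)))) = 1/(√(-28 + 2*(2*I*√10/(32 + I*√10)))) = 1/(√(-28 + 4*I*√10/(32 + I*√10))) = (-28 + 4*I*√10/(32 + I*√10))^(-½)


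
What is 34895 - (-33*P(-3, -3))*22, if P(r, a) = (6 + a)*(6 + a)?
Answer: 41429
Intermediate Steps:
P(r, a) = (6 + a)²
34895 - (-33*P(-3, -3))*22 = 34895 - (-33*(6 - 3)²)*22 = 34895 - (-33*3²)*22 = 34895 - (-33*9)*22 = 34895 - (-297)*22 = 34895 - 1*(-6534) = 34895 + 6534 = 41429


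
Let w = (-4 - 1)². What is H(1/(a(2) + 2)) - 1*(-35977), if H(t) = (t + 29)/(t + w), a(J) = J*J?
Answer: 5432702/151 ≈ 35978.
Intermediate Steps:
a(J) = J²
w = 25 (w = (-5)² = 25)
H(t) = (29 + t)/(25 + t) (H(t) = (t + 29)/(t + 25) = (29 + t)/(25 + t))
H(1/(a(2) + 2)) - 1*(-35977) = (29 + 1/(2² + 2))/(25 + 1/(2² + 2)) - 1*(-35977) = (29 + 1/(4 + 2))/(25 + 1/(4 + 2)) + 35977 = (29 + 1/6)/(25 + 1/6) + 35977 = (29 + ⅙)/(25 + ⅙) + 35977 = (175/6)/(151/6) + 35977 = (6/151)*(175/6) + 35977 = 175/151 + 35977 = 5432702/151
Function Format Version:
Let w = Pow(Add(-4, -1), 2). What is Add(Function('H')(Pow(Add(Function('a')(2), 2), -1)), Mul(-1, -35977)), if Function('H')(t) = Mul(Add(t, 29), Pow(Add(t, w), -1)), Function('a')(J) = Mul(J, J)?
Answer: Rational(5432702, 151) ≈ 35978.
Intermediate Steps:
Function('a')(J) = Pow(J, 2)
w = 25 (w = Pow(-5, 2) = 25)
Function('H')(t) = Mul(Pow(Add(25, t), -1), Add(29, t)) (Function('H')(t) = Mul(Add(t, 29), Pow(Add(t, 25), -1)) = Mul(Add(29, t), Pow(Add(25, t), -1)) = Mul(Pow(Add(25, t), -1), Add(29, t)))
Add(Function('H')(Pow(Add(Function('a')(2), 2), -1)), Mul(-1, -35977)) = Add(Mul(Pow(Add(25, Pow(Add(Pow(2, 2), 2), -1)), -1), Add(29, Pow(Add(Pow(2, 2), 2), -1))), Mul(-1, -35977)) = Add(Mul(Pow(Add(25, Pow(Add(4, 2), -1)), -1), Add(29, Pow(Add(4, 2), -1))), 35977) = Add(Mul(Pow(Add(25, Pow(6, -1)), -1), Add(29, Pow(6, -1))), 35977) = Add(Mul(Pow(Add(25, Rational(1, 6)), -1), Add(29, Rational(1, 6))), 35977) = Add(Mul(Pow(Rational(151, 6), -1), Rational(175, 6)), 35977) = Add(Mul(Rational(6, 151), Rational(175, 6)), 35977) = Add(Rational(175, 151), 35977) = Rational(5432702, 151)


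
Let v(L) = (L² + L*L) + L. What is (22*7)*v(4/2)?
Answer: 1540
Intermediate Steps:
v(L) = L + 2*L² (v(L) = (L² + L²) + L = 2*L² + L = L + 2*L²)
(22*7)*v(4/2) = (22*7)*((4/2)*(1 + 2*(4/2))) = 154*((4*(½))*(1 + 2*(4*(½)))) = 154*(2*(1 + 2*2)) = 154*(2*(1 + 4)) = 154*(2*5) = 154*10 = 1540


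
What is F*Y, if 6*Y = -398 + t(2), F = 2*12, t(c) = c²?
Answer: -1576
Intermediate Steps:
F = 24
Y = -197/3 (Y = (-398 + 2²)/6 = (-398 + 4)/6 = (⅙)*(-394) = -197/3 ≈ -65.667)
F*Y = 24*(-197/3) = -1576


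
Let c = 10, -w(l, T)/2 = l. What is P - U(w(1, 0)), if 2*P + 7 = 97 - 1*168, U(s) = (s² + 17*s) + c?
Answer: -19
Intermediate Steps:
w(l, T) = -2*l
U(s) = 10 + s² + 17*s (U(s) = (s² + 17*s) + 10 = 10 + s² + 17*s)
P = -39 (P = -7/2 + (97 - 1*168)/2 = -7/2 + (97 - 168)/2 = -7/2 + (½)*(-71) = -7/2 - 71/2 = -39)
P - U(w(1, 0)) = -39 - (10 + (-2*1)² + 17*(-2*1)) = -39 - (10 + (-2)² + 17*(-2)) = -39 - (10 + 4 - 34) = -39 - 1*(-20) = -39 + 20 = -19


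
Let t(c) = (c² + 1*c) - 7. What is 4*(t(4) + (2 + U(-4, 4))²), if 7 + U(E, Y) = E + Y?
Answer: 152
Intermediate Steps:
U(E, Y) = -7 + E + Y (U(E, Y) = -7 + (E + Y) = -7 + E + Y)
t(c) = -7 + c + c² (t(c) = (c² + c) - 7 = (c + c²) - 7 = -7 + c + c²)
4*(t(4) + (2 + U(-4, 4))²) = 4*((-7 + 4 + 4²) + (2 + (-7 - 4 + 4))²) = 4*((-7 + 4 + 16) + (2 - 7)²) = 4*(13 + (-5)²) = 4*(13 + 25) = 4*38 = 152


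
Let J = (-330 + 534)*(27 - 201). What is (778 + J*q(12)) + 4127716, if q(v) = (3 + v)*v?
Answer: -2260786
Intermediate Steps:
q(v) = v*(3 + v)
J = -35496 (J = 204*(-174) = -35496)
(778 + J*q(12)) + 4127716 = (778 - 425952*(3 + 12)) + 4127716 = (778 - 425952*15) + 4127716 = (778 - 35496*180) + 4127716 = (778 - 6389280) + 4127716 = -6388502 + 4127716 = -2260786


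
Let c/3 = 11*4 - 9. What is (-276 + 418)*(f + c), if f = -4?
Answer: 14342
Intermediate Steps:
c = 105 (c = 3*(11*4 - 9) = 3*(44 - 9) = 3*35 = 105)
(-276 + 418)*(f + c) = (-276 + 418)*(-4 + 105) = 142*101 = 14342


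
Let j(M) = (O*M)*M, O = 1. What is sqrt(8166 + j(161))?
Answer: sqrt(34087) ≈ 184.63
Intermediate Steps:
j(M) = M**2 (j(M) = (1*M)*M = M*M = M**2)
sqrt(8166 + j(161)) = sqrt(8166 + 161**2) = sqrt(8166 + 25921) = sqrt(34087)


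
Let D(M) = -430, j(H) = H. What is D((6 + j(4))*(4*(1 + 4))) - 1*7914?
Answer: -8344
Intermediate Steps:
D((6 + j(4))*(4*(1 + 4))) - 1*7914 = -430 - 1*7914 = -430 - 7914 = -8344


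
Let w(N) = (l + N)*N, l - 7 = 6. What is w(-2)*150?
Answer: -3300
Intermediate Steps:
l = 13 (l = 7 + 6 = 13)
w(N) = N*(13 + N) (w(N) = (13 + N)*N = N*(13 + N))
w(-2)*150 = -2*(13 - 2)*150 = -2*11*150 = -22*150 = -3300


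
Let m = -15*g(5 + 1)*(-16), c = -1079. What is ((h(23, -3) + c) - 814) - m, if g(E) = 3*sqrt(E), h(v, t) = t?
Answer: -1896 - 720*sqrt(6) ≈ -3659.6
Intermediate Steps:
m = 720*sqrt(6) (m = -45*sqrt(5 + 1)*(-16) = -45*sqrt(6)*(-16) = 720*sqrt(6) ≈ 1763.6)
((h(23, -3) + c) - 814) - m = ((-3 - 1079) - 814) - 720*sqrt(6) = (-1082 - 814) - 720*sqrt(6) = -1896 - 720*sqrt(6)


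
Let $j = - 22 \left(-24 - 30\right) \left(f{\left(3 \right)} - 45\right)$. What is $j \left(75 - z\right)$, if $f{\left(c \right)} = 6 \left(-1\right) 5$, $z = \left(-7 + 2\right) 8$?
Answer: $-10246500$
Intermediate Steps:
$z = -40$ ($z = \left(-5\right) 8 = -40$)
$f{\left(c \right)} = -30$ ($f{\left(c \right)} = \left(-6\right) 5 = -30$)
$j = -89100$ ($j = - 22 \left(-24 - 30\right) \left(-30 - 45\right) = - 22 \left(\left(-54\right) \left(-75\right)\right) = \left(-22\right) 4050 = -89100$)
$j \left(75 - z\right) = - 89100 \left(75 - -40\right) = - 89100 \left(75 + 40\right) = \left(-89100\right) 115 = -10246500$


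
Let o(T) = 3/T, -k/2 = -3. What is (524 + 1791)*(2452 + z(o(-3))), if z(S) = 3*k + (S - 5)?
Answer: 5704160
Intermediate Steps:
k = 6 (k = -2*(-3) = 6)
z(S) = 13 + S (z(S) = 3*6 + (S - 5) = 18 + (-5 + S) = 13 + S)
(524 + 1791)*(2452 + z(o(-3))) = (524 + 1791)*(2452 + (13 + 3/(-3))) = 2315*(2452 + (13 + 3*(-⅓))) = 2315*(2452 + (13 - 1)) = 2315*(2452 + 12) = 2315*2464 = 5704160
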